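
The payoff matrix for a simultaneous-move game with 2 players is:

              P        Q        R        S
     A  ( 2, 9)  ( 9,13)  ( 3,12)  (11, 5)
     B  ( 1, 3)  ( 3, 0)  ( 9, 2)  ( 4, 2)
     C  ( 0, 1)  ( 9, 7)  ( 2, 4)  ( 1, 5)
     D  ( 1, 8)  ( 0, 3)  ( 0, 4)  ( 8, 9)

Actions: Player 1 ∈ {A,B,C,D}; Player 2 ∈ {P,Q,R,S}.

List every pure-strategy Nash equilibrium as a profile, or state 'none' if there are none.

Nash profiles: (A,Q), (C,Q)

(A,P): not NE [P2→Q gives 13>9]
(A,Q): NE
(A,R): not NE [P1→B gives 9>3; P2→Q gives 13>12]
(A,S): not NE [P2→Q gives 13>5]
(B,P): not NE [P1→A gives 2>1]
(B,Q): not NE [P1→C gives 9>3; P2→P gives 3>0]
(B,R): not NE [P2→P gives 3>2]
(B,S): not NE [P1→A gives 11>4; P2→P gives 3>2]
(C,P): not NE [P1→A gives 2>0; P2→Q gives 7>1]
(C,Q): NE
(C,R): not NE [P1→B gives 9>2; P2→Q gives 7>4]
(C,S): not NE [P1→A gives 11>1; P2→Q gives 7>5]
(D,P): not NE [P1→A gives 2>1; P2→S gives 9>8]
(D,Q): not NE [P1→C gives 9>0; P2→S gives 9>3]
(D,R): not NE [P1→B gives 9>0; P2→S gives 9>4]
(D,S): not NE [P1→A gives 11>8]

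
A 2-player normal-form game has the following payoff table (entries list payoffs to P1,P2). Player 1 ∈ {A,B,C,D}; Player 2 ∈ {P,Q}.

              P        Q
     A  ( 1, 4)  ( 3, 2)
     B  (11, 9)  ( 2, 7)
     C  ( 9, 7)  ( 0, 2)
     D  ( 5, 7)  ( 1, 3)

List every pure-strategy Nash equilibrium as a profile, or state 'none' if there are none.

NE set: (B,P)

(A,P): not NE [P1→B gives 11>1]
(A,Q): not NE [P2→P gives 4>2]
(B,P): NE
(B,Q): not NE [P1→A gives 3>2; P2→P gives 9>7]
(C,P): not NE [P1→B gives 11>9]
(C,Q): not NE [P1→A gives 3>0; P2→P gives 7>2]
(D,P): not NE [P1→B gives 11>5]
(D,Q): not NE [P1→A gives 3>1; P2→P gives 7>3]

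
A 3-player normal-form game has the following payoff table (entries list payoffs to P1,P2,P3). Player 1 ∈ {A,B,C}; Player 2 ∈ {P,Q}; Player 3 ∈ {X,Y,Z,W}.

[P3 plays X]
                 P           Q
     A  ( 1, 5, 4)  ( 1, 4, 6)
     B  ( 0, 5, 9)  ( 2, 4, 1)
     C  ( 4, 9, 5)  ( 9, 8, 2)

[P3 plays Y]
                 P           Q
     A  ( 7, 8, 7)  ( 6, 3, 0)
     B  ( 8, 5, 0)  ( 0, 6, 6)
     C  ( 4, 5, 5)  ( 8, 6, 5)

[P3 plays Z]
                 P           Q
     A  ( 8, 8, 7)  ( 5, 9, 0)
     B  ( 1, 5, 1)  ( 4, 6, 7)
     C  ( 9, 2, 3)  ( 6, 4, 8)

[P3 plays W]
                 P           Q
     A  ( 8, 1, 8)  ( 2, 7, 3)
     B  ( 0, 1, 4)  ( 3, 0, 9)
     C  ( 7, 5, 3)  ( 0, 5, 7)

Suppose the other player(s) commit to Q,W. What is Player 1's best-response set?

P1 best: {B}

u_1(A vs Q,W) = 2
u_1(B vs Q,W) = 3
u_1(C vs Q,W) = 0
max payoff 3 at {B}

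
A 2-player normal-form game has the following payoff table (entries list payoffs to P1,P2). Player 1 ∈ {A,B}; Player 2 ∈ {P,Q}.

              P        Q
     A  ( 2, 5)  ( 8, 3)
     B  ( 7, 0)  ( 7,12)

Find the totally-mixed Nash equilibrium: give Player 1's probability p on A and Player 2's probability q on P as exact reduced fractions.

P1 mixes 6/7 on A; P2 mixes 1/6 on P

P1 indiff ⇒ q·2+(1-q)·8 = q·7+(1-q)·7 ⇒ q(-5) = (1-q)(-1) ⇒ q = 1/6
P2 indiff ⇒ p·5+(1-p)·0 = p·3+(1-p)·12 ⇒ p(2) = (1-p)(12) ⇒ p = 6/7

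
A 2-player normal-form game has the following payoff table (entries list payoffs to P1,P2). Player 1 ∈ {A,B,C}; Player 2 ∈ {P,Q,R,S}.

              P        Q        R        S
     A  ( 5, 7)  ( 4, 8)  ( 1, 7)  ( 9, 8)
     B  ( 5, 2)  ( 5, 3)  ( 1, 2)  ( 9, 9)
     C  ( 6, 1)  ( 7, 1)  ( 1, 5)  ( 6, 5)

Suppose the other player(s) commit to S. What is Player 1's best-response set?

u_1(A vs S) = 9
u_1(B vs S) = 9
u_1(C vs S) = 6
max payoff 9 at {A,B}

P1 best: {A,B}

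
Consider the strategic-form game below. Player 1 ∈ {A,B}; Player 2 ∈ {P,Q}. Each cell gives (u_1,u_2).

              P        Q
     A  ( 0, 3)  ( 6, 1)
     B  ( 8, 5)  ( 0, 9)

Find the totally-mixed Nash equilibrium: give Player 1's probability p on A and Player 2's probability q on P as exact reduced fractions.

P1 indiff ⇒ q·0+(1-q)·6 = q·8+(1-q)·0 ⇒ q(-8) = (1-q)(-6) ⇒ q = 3/7
P2 indiff ⇒ p·3+(1-p)·5 = p·1+(1-p)·9 ⇒ p(2) = (1-p)(4) ⇒ p = 2/3

P1 mixes 2/3 on A; P2 mixes 3/7 on P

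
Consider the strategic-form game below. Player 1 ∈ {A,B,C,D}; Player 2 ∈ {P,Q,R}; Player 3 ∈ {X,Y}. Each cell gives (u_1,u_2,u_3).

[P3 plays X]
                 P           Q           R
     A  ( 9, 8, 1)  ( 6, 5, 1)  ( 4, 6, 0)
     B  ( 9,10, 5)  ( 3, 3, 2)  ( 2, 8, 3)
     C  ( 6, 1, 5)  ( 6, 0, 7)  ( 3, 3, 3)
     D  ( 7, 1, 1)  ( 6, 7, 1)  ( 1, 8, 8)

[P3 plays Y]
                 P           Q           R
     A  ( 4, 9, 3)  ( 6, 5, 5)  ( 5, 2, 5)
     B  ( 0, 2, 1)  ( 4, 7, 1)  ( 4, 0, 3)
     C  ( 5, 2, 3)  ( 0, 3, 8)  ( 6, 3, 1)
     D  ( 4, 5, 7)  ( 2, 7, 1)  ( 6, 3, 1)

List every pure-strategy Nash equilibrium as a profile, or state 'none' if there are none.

(A,P,X): not NE [P3→Y gives 3>1]
(A,P,Y): not NE [P1→C gives 5>4]
(A,Q,X): not NE [P2→P gives 8>5; P3→Y gives 5>1]
(A,Q,Y): not NE [P2→P gives 9>5]
(A,R,X): not NE [P2→P gives 8>6; P3→Y gives 5>0]
(A,R,Y): not NE [P1→D gives 6>5; P2→P gives 9>2]
(B,P,X): NE
(B,P,Y): not NE [P1→C gives 5>0; P2→Q gives 7>2; P3→X gives 5>1]
(B,Q,X): not NE [P1→D gives 6>3; P2→P gives 10>3]
(B,Q,Y): not NE [P1→A gives 6>4; P3→X gives 2>1]
(B,R,X): not NE [P1→A gives 4>2; P2→P gives 10>8]
(B,R,Y): not NE [P1→D gives 6>4; P2→Q gives 7>0]
(C,P,X): not NE [P1→B gives 9>6; P2→R gives 3>1]
(C,P,Y): not NE [P2→R gives 3>2; P3→X gives 5>3]
(C,Q,X): not NE [P2→R gives 3>0; P3→Y gives 8>7]
(C,Q,Y): not NE [P1→A gives 6>0]
(C,R,X): not NE [P1→A gives 4>3]
(C,R,Y): not NE [P3→X gives 3>1]
(D,P,X): not NE [P1→B gives 9>7; P2→R gives 8>1; P3→Y gives 7>1]
(D,P,Y): not NE [P1→C gives 5>4; P2→Q gives 7>5]
(D,Q,X): not NE [P2→R gives 8>7]
(D,Q,Y): not NE [P1→A gives 6>2]
(D,R,X): not NE [P1→A gives 4>1]
(D,R,Y): not NE [P2→Q gives 7>3; P3→X gives 8>1]

PSNE = {(B,P,X)}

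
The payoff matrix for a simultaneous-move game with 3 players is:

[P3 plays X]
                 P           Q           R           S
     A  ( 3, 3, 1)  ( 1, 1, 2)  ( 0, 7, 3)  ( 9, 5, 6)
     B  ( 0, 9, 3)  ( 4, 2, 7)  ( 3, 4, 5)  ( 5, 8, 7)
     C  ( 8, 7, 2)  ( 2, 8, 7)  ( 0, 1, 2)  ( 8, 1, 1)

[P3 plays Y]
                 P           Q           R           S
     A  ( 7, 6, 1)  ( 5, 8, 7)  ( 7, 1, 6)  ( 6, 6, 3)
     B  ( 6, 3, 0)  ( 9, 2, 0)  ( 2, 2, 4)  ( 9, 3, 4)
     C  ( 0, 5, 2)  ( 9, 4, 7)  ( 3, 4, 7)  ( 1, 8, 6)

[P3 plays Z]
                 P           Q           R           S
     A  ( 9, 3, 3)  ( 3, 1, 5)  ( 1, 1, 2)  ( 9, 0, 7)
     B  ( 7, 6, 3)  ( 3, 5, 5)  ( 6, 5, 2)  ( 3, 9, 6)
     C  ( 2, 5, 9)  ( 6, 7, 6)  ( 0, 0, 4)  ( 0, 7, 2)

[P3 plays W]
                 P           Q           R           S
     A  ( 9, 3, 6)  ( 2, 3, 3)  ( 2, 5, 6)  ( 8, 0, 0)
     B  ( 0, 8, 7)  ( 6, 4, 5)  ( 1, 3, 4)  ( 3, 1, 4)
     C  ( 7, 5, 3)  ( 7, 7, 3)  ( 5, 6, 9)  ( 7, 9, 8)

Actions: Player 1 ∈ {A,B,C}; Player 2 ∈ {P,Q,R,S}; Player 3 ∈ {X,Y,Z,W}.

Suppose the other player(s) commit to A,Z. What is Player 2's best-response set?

BR_2 = {P}

u_2(P vs A,Z) = 3
u_2(Q vs A,Z) = 1
u_2(R vs A,Z) = 1
u_2(S vs A,Z) = 0
max payoff 3 at {P}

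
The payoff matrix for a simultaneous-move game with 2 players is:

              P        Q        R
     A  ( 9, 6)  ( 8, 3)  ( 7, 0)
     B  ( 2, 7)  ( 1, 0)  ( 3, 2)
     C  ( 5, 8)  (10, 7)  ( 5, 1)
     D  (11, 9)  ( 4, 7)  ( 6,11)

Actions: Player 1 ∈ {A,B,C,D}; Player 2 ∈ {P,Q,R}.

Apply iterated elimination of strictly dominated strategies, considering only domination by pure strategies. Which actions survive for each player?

Survivors P1:{A,D} P2:{P,R}

P1 drop B (A beats it: P:9>2 Q:8>1 R:7>3)
P2 drop Q (P beats it: A:6>3 C:8>7 D:9>7)
P1 drop C (A beats it: P:9>5 R:7>5)
P1→{A,D} P2→{P,R}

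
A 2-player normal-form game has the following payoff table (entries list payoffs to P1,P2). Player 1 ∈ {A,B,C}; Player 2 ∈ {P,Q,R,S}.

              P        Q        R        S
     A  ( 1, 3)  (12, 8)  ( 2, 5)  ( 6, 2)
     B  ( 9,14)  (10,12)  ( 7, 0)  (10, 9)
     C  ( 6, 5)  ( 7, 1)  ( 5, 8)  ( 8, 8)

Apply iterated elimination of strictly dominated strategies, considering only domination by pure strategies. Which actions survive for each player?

P1 drop C (B beats it: P:9>6 Q:10>7 R:7>5 S:10>8)
P2 drop R (Q beats it: A:8>5 B:12>0)
P2 drop S (P beats it: A:3>2 B:14>9)
P1→{A,B} P2→{P,Q}

IESDS → P1:{A,B} P2:{P,Q}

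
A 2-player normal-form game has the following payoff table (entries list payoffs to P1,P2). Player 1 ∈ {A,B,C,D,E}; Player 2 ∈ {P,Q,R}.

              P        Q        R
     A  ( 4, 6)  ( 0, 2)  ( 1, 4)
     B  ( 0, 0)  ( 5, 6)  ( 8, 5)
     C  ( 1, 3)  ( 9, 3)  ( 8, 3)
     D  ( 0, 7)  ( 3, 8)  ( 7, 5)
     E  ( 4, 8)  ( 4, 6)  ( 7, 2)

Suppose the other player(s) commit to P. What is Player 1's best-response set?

u_1(A vs P) = 4
u_1(B vs P) = 0
u_1(C vs P) = 1
u_1(D vs P) = 0
u_1(E vs P) = 4
max payoff 4 at {A,E}

argmax u_1 = {A,E}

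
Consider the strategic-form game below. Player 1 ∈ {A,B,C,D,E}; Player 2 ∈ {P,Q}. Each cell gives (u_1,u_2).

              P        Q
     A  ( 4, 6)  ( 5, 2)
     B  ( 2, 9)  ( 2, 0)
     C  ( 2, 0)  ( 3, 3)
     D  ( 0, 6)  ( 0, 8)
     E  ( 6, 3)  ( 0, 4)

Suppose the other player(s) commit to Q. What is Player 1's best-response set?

argmax u_1 = {A}

u_1(A vs Q) = 5
u_1(B vs Q) = 2
u_1(C vs Q) = 3
u_1(D vs Q) = 0
u_1(E vs Q) = 0
max payoff 5 at {A}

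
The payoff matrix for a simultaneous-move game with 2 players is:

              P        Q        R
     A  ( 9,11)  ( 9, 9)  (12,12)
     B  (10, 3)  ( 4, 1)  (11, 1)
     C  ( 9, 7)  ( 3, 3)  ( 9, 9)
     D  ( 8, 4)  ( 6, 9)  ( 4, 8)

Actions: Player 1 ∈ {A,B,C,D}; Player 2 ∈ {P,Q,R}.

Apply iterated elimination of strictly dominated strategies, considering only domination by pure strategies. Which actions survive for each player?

Survivors P1:{A,B} P2:{P,R}

P1 drop C (B beats it: P:10>9 Q:4>3 R:11>9)
P1 drop D (A beats it: P:9>8 Q:9>6 R:12>4)
P2 drop Q (P beats it: A:11>9 B:3>1)
P1→{A,B} P2→{P,R}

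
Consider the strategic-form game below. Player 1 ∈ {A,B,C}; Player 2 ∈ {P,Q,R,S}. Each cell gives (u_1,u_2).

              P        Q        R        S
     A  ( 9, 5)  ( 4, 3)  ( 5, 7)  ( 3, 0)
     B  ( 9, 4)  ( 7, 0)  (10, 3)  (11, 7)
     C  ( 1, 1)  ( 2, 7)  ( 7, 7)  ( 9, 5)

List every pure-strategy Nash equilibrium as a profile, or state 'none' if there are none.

(A,P): not NE [P2→R gives 7>5]
(A,Q): not NE [P1→B gives 7>4; P2→R gives 7>3]
(A,R): not NE [P1→B gives 10>5]
(A,S): not NE [P1→B gives 11>3; P2→R gives 7>0]
(B,P): not NE [P2→S gives 7>4]
(B,Q): not NE [P2→S gives 7>0]
(B,R): not NE [P2→S gives 7>3]
(B,S): NE
(C,P): not NE [P1→B gives 9>1; P2→R gives 7>1]
(C,Q): not NE [P1→B gives 7>2]
(C,R): not NE [P1→B gives 10>7]
(C,S): not NE [P1→B gives 11>9; P2→R gives 7>5]

NE set: (B,S)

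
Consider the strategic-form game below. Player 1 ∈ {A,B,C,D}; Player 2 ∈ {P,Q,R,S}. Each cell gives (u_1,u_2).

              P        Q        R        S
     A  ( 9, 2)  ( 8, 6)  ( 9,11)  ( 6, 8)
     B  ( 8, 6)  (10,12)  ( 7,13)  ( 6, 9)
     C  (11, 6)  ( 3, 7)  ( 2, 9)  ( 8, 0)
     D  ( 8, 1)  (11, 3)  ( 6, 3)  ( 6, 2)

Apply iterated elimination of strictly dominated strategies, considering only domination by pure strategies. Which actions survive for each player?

Remaining: P1:{A,B,D} P2:{Q,R}

P2 drop P (Q beats it: A:6>2 B:12>6 C:7>6 D:3>1)
P2 drop S (R beats it: A:11>8 B:13>9 C:9>0 D:3>2)
P1 drop C (A beats it: Q:8>3 R:9>2)
P1→{A,B,D} P2→{Q,R}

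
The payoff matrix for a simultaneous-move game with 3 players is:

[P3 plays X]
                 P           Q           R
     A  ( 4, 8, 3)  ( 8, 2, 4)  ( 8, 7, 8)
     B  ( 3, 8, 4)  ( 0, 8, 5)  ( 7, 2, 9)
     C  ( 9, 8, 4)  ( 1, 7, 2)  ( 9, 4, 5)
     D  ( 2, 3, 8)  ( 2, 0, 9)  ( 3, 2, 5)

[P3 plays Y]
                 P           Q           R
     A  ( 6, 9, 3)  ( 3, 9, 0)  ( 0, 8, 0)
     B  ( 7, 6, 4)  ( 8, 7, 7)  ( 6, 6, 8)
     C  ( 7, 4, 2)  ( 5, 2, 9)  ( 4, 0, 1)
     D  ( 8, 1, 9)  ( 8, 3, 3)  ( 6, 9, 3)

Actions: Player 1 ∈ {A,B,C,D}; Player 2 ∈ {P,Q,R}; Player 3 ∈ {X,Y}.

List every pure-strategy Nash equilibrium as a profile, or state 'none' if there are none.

Nash profiles: (B,Q,Y), (C,P,X)

(A,P,X): not NE [P1→C gives 9>4]
(A,P,Y): not NE [P1→D gives 8>6]
(A,Q,X): not NE [P2→P gives 8>2]
(A,Q,Y): not NE [P1→D gives 8>3; P3→X gives 4>0]
(A,R,X): not NE [P1→C gives 9>8; P2→P gives 8>7]
(A,R,Y): not NE [P1→D gives 6>0; P2→Q gives 9>8; P3→X gives 8>0]
(B,P,X): not NE [P1→C gives 9>3]
(B,P,Y): not NE [P1→D gives 8>7; P2→Q gives 7>6]
(B,Q,X): not NE [P1→A gives 8>0; P3→Y gives 7>5]
(B,Q,Y): NE
(B,R,X): not NE [P1→C gives 9>7; P2→Q gives 8>2]
(B,R,Y): not NE [P2→Q gives 7>6; P3→X gives 9>8]
(C,P,X): NE
(C,P,Y): not NE [P1→D gives 8>7; P3→X gives 4>2]
(C,Q,X): not NE [P1→A gives 8>1; P2→P gives 8>7; P3→Y gives 9>2]
(C,Q,Y): not NE [P1→D gives 8>5; P2→P gives 4>2]
(C,R,X): not NE [P2→P gives 8>4]
(C,R,Y): not NE [P1→D gives 6>4; P2→P gives 4>0; P3→X gives 5>1]
(D,P,X): not NE [P1→C gives 9>2; P3→Y gives 9>8]
(D,P,Y): not NE [P2→R gives 9>1]
(D,Q,X): not NE [P1→A gives 8>2; P2→P gives 3>0]
(D,Q,Y): not NE [P2→R gives 9>3; P3→X gives 9>3]
(D,R,X): not NE [P1→C gives 9>3; P2→P gives 3>2]
(D,R,Y): not NE [P3→X gives 5>3]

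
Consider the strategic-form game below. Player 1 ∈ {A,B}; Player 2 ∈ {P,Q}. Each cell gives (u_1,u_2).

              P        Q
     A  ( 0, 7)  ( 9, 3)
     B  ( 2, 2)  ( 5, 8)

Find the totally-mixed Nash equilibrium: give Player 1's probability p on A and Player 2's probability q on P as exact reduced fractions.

P1 indiff ⇒ q·0+(1-q)·9 = q·2+(1-q)·5 ⇒ q(-2) = (1-q)(-4) ⇒ q = 2/3
P2 indiff ⇒ p·7+(1-p)·2 = p·3+(1-p)·8 ⇒ p(4) = (1-p)(6) ⇒ p = 3/5

p=3/5, q=2/3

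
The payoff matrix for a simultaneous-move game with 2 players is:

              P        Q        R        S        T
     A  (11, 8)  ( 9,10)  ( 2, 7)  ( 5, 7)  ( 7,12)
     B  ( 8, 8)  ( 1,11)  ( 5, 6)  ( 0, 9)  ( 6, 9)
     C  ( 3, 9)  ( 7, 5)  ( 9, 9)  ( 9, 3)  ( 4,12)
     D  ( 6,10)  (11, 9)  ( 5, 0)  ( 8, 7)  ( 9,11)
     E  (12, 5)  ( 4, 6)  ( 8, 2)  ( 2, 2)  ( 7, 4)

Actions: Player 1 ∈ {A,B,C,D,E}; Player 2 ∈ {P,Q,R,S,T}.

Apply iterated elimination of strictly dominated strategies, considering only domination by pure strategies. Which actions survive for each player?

Remaining: P1:{A,D,E} P2:{P,Q,T}

P1 drop B (E beats it: P:12>8 Q:4>1 R:8>5 S:2>0 T:7>6)
P2 drop R (T beats it: A:12>7 C:12>9 D:11>0 E:4>2)
P2 drop S (P beats it: A:8>7 C:9>3 D:10>7 E:5>2)
P1 drop C (A beats it: P:11>3 Q:9>7 T:7>4)
P1→{A,D,E} P2→{P,Q,T}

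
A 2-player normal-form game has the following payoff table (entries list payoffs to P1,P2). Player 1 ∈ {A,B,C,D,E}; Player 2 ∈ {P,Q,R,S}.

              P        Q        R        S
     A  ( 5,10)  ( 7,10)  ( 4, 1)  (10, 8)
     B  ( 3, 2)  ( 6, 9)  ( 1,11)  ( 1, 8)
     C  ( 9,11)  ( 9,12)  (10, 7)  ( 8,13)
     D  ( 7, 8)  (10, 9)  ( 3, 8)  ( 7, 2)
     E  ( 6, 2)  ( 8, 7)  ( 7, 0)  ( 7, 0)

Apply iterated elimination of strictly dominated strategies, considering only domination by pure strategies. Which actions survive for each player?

P1 drop B (A beats it: P:5>3 Q:7>6 R:4>1 S:10>1)
P1 drop E (C beats it: P:9>6 Q:9>8 R:10>7 S:8>7)
P2 drop R (Q beats it: A:10>1 C:12>7 D:9>8)
P1→{A,C,D} P2→{P,Q,S}

Survivors P1:{A,C,D} P2:{P,Q,S}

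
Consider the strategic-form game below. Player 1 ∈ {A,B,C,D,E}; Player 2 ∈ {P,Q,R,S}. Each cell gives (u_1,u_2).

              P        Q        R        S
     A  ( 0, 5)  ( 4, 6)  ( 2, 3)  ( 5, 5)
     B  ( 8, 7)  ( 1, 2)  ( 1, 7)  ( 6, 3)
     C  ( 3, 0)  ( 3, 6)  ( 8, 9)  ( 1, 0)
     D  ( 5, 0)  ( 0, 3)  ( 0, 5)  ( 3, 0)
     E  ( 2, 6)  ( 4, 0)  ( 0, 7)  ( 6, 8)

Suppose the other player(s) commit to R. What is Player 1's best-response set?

P1 best: {C}

u_1(A vs R) = 2
u_1(B vs R) = 1
u_1(C vs R) = 8
u_1(D vs R) = 0
u_1(E vs R) = 0
max payoff 8 at {C}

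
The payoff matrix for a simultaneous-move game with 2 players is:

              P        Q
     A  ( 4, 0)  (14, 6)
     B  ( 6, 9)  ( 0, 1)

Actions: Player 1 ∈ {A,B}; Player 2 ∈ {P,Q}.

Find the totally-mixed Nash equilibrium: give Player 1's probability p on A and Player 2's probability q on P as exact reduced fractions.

p=4/7, q=7/8

P1 indiff ⇒ q·4+(1-q)·14 = q·6+(1-q)·0 ⇒ q(-2) = (1-q)(-14) ⇒ q = 7/8
P2 indiff ⇒ p·0+(1-p)·9 = p·6+(1-p)·1 ⇒ p(-6) = (1-p)(-8) ⇒ p = 4/7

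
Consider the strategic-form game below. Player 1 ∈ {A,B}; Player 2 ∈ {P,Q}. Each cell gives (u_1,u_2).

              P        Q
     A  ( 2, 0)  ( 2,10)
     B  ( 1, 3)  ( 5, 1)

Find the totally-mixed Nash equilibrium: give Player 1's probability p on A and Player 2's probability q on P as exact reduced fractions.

P1 indiff ⇒ q·2+(1-q)·2 = q·1+(1-q)·5 ⇒ q(1) = (1-q)(3) ⇒ q = 3/4
P2 indiff ⇒ p·0+(1-p)·3 = p·10+(1-p)·1 ⇒ p(-10) = (1-p)(-2) ⇒ p = 1/6

(p,q) = (1/6, 3/4)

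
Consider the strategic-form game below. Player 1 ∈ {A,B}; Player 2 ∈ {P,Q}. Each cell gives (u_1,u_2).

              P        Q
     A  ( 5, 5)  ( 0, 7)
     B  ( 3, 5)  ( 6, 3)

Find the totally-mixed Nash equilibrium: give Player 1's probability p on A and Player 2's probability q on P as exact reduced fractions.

P1 indiff ⇒ q·5+(1-q)·0 = q·3+(1-q)·6 ⇒ q(2) = (1-q)(6) ⇒ q = 3/4
P2 indiff ⇒ p·5+(1-p)·5 = p·7+(1-p)·3 ⇒ p(-2) = (1-p)(-2) ⇒ p = 1/2

(p,q) = (1/2, 3/4)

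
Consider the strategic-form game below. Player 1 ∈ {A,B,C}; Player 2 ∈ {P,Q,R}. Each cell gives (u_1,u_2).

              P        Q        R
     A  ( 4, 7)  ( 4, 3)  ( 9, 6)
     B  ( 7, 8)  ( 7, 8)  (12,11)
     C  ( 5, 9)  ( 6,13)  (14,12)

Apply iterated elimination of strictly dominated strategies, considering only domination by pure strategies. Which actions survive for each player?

P1 drop A (B beats it: P:7>4 Q:7>4 R:12>9)
P2 drop P (R beats it: B:11>8 C:12>9)
P1→{B,C} P2→{Q,R}

IESDS → P1:{B,C} P2:{Q,R}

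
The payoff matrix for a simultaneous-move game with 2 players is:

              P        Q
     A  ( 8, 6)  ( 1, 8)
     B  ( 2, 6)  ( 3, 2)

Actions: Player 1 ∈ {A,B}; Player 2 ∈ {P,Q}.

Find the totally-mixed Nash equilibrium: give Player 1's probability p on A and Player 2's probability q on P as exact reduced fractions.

P1 indiff ⇒ q·8+(1-q)·1 = q·2+(1-q)·3 ⇒ q(6) = (1-q)(2) ⇒ q = 1/4
P2 indiff ⇒ p·6+(1-p)·6 = p·8+(1-p)·2 ⇒ p(-2) = (1-p)(-4) ⇒ p = 2/3

p=2/3, q=1/4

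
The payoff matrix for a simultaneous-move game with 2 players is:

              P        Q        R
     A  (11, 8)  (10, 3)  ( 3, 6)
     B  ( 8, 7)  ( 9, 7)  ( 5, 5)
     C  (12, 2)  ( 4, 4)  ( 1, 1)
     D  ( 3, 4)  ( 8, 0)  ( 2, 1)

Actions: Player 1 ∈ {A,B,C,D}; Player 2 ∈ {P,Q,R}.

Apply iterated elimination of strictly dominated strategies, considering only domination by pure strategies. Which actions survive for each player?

Remaining: P1:{A,C} P2:{P,Q}

P1 drop D (A beats it: P:11>3 Q:10>8 R:3>2)
P2 drop R (P beats it: A:8>6 B:7>5 C:2>1)
P1 drop B (A beats it: P:11>8 Q:10>9)
P1→{A,C} P2→{P,Q}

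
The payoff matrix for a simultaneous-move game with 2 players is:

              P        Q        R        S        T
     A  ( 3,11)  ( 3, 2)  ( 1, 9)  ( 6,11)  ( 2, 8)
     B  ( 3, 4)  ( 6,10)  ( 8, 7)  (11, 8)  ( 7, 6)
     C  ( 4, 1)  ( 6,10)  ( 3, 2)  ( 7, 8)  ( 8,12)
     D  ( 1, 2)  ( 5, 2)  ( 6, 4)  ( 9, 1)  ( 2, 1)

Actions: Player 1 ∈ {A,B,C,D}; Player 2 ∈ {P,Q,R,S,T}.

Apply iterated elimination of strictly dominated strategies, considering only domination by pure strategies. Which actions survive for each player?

P1 drop A (C beats it: P:4>3 Q:6>3 R:3>1 S:7>6 T:8>2)
P1 drop D (B beats it: P:3>1 Q:6>5 R:8>6 S:11>9 T:7>2)
P2 drop P (Q beats it: B:10>4 C:10>1)
P2 drop R (Q beats it: B:10>7 C:10>2)
P2 drop S (Q beats it: B:10>8 C:10>8)
P1→{B,C} P2→{Q,T}

Remaining: P1:{B,C} P2:{Q,T}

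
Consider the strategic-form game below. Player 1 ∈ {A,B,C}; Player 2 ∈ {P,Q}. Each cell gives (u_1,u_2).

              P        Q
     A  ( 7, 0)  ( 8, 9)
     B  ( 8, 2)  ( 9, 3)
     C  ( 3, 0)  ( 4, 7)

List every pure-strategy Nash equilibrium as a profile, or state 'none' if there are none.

NE set: (B,Q)

(A,P): not NE [P1→B gives 8>7; P2→Q gives 9>0]
(A,Q): not NE [P1→B gives 9>8]
(B,P): not NE [P2→Q gives 3>2]
(B,Q): NE
(C,P): not NE [P1→B gives 8>3; P2→Q gives 7>0]
(C,Q): not NE [P1→B gives 9>4]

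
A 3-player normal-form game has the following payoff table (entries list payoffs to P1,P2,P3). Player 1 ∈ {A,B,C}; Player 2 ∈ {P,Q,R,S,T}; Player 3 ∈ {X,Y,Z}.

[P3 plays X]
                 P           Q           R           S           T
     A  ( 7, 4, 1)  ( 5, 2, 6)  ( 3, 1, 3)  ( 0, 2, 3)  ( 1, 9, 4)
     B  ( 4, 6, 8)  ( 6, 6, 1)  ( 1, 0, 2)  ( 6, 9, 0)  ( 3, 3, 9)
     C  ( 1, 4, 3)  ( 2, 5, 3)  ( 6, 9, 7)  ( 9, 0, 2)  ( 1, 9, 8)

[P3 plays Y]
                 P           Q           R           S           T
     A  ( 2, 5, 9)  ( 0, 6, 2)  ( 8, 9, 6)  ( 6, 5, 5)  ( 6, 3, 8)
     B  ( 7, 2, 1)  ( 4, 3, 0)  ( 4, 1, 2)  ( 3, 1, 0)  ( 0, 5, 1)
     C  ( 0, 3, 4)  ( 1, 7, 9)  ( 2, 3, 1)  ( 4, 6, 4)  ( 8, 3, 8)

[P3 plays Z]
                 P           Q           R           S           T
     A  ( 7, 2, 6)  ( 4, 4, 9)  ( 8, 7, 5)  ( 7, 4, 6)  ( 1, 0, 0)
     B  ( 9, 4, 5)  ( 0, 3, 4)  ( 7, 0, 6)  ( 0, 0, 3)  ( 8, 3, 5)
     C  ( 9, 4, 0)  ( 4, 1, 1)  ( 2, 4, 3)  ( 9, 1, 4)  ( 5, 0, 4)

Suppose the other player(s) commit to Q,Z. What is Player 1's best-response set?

argmax u_1 = {A,C}

u_1(A vs Q,Z) = 4
u_1(B vs Q,Z) = 0
u_1(C vs Q,Z) = 4
max payoff 4 at {A,C}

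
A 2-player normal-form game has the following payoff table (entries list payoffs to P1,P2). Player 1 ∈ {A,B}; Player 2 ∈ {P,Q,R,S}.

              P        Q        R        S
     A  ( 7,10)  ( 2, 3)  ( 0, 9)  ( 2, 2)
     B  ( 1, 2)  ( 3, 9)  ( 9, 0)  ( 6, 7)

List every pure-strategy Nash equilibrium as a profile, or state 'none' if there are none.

(A,P): NE
(A,Q): not NE [P1→B gives 3>2; P2→P gives 10>3]
(A,R): not NE [P1→B gives 9>0; P2→P gives 10>9]
(A,S): not NE [P1→B gives 6>2; P2→P gives 10>2]
(B,P): not NE [P1→A gives 7>1; P2→Q gives 9>2]
(B,Q): NE
(B,R): not NE [P2→Q gives 9>0]
(B,S): not NE [P2→Q gives 9>7]

PSNE = {(A,P), (B,Q)}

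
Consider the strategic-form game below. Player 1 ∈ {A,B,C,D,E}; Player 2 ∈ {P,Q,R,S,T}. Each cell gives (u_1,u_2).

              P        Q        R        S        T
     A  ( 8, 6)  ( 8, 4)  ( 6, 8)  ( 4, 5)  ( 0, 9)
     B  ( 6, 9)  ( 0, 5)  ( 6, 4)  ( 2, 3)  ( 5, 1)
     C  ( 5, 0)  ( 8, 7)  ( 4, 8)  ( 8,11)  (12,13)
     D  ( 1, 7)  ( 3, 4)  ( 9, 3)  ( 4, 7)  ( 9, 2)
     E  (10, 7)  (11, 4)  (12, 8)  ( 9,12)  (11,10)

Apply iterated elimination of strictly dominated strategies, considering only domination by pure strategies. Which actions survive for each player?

Remaining: P1:{C,E} P2:{S,T}

P1 drop A (E beats it: P:10>8 Q:11>8 R:12>6 S:9>4 T:11>0)
P1 drop B (E beats it: P:10>6 Q:11>0 R:12>6 S:9>2 T:11>5)
P1 drop D (E beats it: P:10>1 Q:11>3 R:12>9 S:9>4 T:11>9)
P2 drop P (R beats it: C:8>0 E:8>7)
P2 drop Q (R beats it: C:8>7 E:8>4)
P2 drop R (S beats it: C:11>8 E:12>8)
P1→{C,E} P2→{S,T}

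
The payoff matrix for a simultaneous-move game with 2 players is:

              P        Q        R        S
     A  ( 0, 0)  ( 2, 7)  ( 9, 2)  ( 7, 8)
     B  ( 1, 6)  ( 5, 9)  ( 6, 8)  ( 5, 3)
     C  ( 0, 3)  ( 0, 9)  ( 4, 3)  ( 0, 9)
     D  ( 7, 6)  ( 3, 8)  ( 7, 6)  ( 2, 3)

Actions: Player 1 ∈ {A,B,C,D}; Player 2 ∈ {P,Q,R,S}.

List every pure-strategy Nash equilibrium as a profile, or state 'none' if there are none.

(A,P): not NE [P1→D gives 7>0; P2→S gives 8>0]
(A,Q): not NE [P1→B gives 5>2; P2→S gives 8>7]
(A,R): not NE [P2→S gives 8>2]
(A,S): NE
(B,P): not NE [P1→D gives 7>1; P2→Q gives 9>6]
(B,Q): NE
(B,R): not NE [P1→A gives 9>6; P2→Q gives 9>8]
(B,S): not NE [P1→A gives 7>5; P2→Q gives 9>3]
(C,P): not NE [P1→D gives 7>0; P2→S gives 9>3]
(C,Q): not NE [P1→B gives 5>0]
(C,R): not NE [P1→A gives 9>4; P2→S gives 9>3]
(C,S): not NE [P1→A gives 7>0]
(D,P): not NE [P2→Q gives 8>6]
(D,Q): not NE [P1→B gives 5>3]
(D,R): not NE [P1→A gives 9>7; P2→Q gives 8>6]
(D,S): not NE [P1→A gives 7>2; P2→Q gives 8>3]

PSNE = {(A,S), (B,Q)}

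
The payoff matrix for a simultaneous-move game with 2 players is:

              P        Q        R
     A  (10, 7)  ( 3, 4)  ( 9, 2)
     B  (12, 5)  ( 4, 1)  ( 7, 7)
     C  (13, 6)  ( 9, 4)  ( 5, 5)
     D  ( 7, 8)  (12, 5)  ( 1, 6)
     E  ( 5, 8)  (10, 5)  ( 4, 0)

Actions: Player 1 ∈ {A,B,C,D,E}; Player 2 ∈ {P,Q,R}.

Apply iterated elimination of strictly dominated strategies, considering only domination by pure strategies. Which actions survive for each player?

IESDS → P1:{A,B,C} P2:{P,R}

P2 drop Q (P beats it: A:7>4 B:5>1 C:6>4 D:8>5 E:8>5)
P1 drop D (A beats it: P:10>7 R:9>1)
P1 drop E (A beats it: P:10>5 R:9>4)
P1→{A,B,C} P2→{P,R}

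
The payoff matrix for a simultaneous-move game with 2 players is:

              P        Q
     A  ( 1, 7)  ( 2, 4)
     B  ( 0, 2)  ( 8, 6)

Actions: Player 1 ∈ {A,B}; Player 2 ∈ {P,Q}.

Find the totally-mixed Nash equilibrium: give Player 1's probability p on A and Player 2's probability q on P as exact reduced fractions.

P1 indiff ⇒ q·1+(1-q)·2 = q·0+(1-q)·8 ⇒ q(1) = (1-q)(6) ⇒ q = 6/7
P2 indiff ⇒ p·7+(1-p)·2 = p·4+(1-p)·6 ⇒ p(3) = (1-p)(4) ⇒ p = 4/7

P1 mixes 4/7 on A; P2 mixes 6/7 on P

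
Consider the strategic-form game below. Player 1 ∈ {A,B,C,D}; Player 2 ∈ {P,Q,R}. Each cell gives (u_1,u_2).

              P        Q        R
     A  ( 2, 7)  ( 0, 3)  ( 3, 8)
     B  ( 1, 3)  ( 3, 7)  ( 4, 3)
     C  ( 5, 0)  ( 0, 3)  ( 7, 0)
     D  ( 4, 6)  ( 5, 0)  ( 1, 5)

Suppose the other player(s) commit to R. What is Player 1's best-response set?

P1 best: {C}

u_1(A vs R) = 3
u_1(B vs R) = 4
u_1(C vs R) = 7
u_1(D vs R) = 1
max payoff 7 at {C}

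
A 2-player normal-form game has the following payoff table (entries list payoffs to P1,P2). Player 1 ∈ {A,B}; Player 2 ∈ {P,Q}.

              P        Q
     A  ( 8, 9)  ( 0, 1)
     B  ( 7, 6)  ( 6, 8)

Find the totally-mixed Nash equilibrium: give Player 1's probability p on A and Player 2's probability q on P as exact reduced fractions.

P1 indiff ⇒ q·8+(1-q)·0 = q·7+(1-q)·6 ⇒ q(1) = (1-q)(6) ⇒ q = 6/7
P2 indiff ⇒ p·9+(1-p)·6 = p·1+(1-p)·8 ⇒ p(8) = (1-p)(2) ⇒ p = 1/5

(p,q) = (1/5, 6/7)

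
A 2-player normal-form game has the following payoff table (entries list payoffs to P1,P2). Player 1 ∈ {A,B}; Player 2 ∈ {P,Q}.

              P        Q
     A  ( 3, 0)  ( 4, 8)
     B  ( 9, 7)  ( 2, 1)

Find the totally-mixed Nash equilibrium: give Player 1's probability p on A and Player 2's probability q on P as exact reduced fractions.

P1 mixes 3/7 on A; P2 mixes 1/4 on P

P1 indiff ⇒ q·3+(1-q)·4 = q·9+(1-q)·2 ⇒ q(-6) = (1-q)(-2) ⇒ q = 1/4
P2 indiff ⇒ p·0+(1-p)·7 = p·8+(1-p)·1 ⇒ p(-8) = (1-p)(-6) ⇒ p = 3/7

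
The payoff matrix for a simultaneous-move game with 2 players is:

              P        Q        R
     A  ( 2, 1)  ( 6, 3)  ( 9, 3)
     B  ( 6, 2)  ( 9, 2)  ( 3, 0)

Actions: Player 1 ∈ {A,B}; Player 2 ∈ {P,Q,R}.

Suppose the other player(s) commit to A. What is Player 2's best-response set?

u_2(P vs A) = 1
u_2(Q vs A) = 3
u_2(R vs A) = 3
max payoff 3 at {Q,R}

P2 best: {Q,R}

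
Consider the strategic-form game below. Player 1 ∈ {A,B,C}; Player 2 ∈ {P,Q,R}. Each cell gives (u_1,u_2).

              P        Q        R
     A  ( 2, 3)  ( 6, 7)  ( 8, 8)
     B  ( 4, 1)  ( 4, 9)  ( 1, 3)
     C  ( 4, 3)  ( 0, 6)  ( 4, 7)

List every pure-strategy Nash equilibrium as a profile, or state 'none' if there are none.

(A,P): not NE [P1→C gives 4>2; P2→R gives 8>3]
(A,Q): not NE [P2→R gives 8>7]
(A,R): NE
(B,P): not NE [P2→Q gives 9>1]
(B,Q): not NE [P1→A gives 6>4]
(B,R): not NE [P1→A gives 8>1; P2→Q gives 9>3]
(C,P): not NE [P2→R gives 7>3]
(C,Q): not NE [P1→A gives 6>0; P2→R gives 7>6]
(C,R): not NE [P1→A gives 8>4]

PSNE = {(A,R)}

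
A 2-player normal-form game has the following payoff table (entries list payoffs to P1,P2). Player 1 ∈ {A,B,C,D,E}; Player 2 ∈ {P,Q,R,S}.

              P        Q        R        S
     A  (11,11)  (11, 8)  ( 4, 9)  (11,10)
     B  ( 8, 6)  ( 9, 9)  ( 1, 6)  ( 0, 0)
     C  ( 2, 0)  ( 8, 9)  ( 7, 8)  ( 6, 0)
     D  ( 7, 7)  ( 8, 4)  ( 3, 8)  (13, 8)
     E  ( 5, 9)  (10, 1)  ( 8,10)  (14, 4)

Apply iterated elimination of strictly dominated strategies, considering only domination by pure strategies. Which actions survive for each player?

Remaining: P1:{A,D,E} P2:{P,R,S}

P1 drop B (A beats it: P:11>8 Q:11>9 R:4>1 S:11>0)
P1 drop C (E beats it: P:5>2 Q:10>8 R:8>7 S:14>6)
P2 drop Q (P beats it: A:11>8 D:7>4 E:9>1)
P1→{A,D,E} P2→{P,R,S}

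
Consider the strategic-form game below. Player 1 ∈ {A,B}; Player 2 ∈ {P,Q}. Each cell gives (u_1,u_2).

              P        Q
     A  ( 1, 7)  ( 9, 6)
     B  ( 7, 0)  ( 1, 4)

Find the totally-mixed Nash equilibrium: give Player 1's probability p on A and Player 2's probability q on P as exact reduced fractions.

P1 indiff ⇒ q·1+(1-q)·9 = q·7+(1-q)·1 ⇒ q(-6) = (1-q)(-8) ⇒ q = 4/7
P2 indiff ⇒ p·7+(1-p)·0 = p·6+(1-p)·4 ⇒ p(1) = (1-p)(4) ⇒ p = 4/5

p=4/5, q=4/7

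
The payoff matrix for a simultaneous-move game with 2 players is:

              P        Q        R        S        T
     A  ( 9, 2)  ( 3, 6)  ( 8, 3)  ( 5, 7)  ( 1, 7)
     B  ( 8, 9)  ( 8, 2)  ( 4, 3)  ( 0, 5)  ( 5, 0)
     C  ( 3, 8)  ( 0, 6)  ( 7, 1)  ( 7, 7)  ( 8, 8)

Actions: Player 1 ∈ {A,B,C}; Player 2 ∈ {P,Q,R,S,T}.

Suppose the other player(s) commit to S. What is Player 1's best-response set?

u_1(A vs S) = 5
u_1(B vs S) = 0
u_1(C vs S) = 7
max payoff 7 at {C}

P1 best: {C}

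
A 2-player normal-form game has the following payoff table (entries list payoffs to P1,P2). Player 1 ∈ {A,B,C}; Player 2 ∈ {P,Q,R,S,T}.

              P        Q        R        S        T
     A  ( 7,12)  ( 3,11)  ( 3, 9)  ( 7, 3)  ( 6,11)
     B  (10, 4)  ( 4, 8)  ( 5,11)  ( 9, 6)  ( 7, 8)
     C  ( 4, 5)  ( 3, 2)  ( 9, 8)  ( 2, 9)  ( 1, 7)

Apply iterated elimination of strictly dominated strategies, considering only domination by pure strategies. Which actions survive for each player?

Survivors P1:{B,C} P2:{R,S}

P1 drop A (B beats it: P:10>7 Q:4>3 R:5>3 S:9>7 T:7>6)
P2 drop P (R beats it: B:11>4 C:8>5)
P2 drop Q (R beats it: B:11>8 C:8>2)
P2 drop T (R beats it: B:11>8 C:8>7)
P1→{B,C} P2→{R,S}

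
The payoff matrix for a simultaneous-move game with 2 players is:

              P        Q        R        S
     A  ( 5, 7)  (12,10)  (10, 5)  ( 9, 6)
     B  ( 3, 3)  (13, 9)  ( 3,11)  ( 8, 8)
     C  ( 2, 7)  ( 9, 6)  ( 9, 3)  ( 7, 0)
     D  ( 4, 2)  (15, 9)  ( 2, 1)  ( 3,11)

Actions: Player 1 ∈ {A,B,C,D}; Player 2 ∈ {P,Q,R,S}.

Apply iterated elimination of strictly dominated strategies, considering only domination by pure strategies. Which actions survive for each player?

Survivors P1:{A,B,D} P2:{Q,R,S}

P1 drop C (A beats it: P:5>2 Q:12>9 R:10>9 S:9>7)
P2 drop P (Q beats it: A:10>7 B:9>3 D:9>2)
P1→{A,B,D} P2→{Q,R,S}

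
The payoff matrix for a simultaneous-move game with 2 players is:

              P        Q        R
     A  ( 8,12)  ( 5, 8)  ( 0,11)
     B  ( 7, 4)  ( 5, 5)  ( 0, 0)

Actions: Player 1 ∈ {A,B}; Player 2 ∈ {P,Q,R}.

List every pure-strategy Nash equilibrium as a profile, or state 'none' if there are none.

PSNE = {(A,P), (B,Q)}

(A,P): NE
(A,Q): not NE [P2→P gives 12>8]
(A,R): not NE [P2→P gives 12>11]
(B,P): not NE [P1→A gives 8>7; P2→Q gives 5>4]
(B,Q): NE
(B,R): not NE [P2→Q gives 5>0]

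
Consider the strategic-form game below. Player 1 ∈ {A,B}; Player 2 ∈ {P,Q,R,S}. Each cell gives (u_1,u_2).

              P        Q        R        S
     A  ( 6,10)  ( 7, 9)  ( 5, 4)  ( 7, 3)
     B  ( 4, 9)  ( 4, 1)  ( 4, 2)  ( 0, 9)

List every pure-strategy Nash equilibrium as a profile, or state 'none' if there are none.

(A,P): NE
(A,Q): not NE [P2→P gives 10>9]
(A,R): not NE [P2→P gives 10>4]
(A,S): not NE [P2→P gives 10>3]
(B,P): not NE [P1→A gives 6>4]
(B,Q): not NE [P1→A gives 7>4; P2→S gives 9>1]
(B,R): not NE [P1→A gives 5>4; P2→S gives 9>2]
(B,S): not NE [P1→A gives 7>0]

PSNE = {(A,P)}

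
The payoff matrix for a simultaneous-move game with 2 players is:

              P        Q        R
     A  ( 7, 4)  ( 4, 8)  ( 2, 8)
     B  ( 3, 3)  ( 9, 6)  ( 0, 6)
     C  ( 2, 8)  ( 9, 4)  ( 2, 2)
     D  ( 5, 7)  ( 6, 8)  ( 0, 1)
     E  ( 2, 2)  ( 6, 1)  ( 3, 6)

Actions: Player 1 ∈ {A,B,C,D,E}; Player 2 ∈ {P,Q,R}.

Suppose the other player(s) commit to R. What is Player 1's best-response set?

BR_1 = {E}

u_1(A vs R) = 2
u_1(B vs R) = 0
u_1(C vs R) = 2
u_1(D vs R) = 0
u_1(E vs R) = 3
max payoff 3 at {E}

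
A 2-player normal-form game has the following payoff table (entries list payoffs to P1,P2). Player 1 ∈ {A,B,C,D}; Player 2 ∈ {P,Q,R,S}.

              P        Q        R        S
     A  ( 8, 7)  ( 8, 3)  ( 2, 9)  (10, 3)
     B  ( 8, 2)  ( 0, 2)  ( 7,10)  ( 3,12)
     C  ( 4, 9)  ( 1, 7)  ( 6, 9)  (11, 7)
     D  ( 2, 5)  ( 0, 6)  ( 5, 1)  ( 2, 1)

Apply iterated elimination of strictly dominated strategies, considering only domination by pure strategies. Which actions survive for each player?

Survivors P1:{A,B,C} P2:{P,R,S}

P1 drop D (C beats it: P:4>2 Q:1>0 R:6>5 S:11>2)
P2 drop Q (R beats it: A:9>3 B:10>2 C:9>7)
P1→{A,B,C} P2→{P,R,S}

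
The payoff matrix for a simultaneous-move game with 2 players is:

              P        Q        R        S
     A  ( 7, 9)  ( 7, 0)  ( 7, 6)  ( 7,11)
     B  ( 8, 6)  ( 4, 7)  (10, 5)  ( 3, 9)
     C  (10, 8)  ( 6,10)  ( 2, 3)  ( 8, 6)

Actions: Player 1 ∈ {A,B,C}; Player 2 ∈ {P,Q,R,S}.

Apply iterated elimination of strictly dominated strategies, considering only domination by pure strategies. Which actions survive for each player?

Remaining: P1:{A,C} P2:{P,Q,S}

P2 drop R (P beats it: A:9>6 B:6>5 C:8>3)
P1 drop B (C beats it: P:10>8 Q:6>4 S:8>3)
P1→{A,C} P2→{P,Q,S}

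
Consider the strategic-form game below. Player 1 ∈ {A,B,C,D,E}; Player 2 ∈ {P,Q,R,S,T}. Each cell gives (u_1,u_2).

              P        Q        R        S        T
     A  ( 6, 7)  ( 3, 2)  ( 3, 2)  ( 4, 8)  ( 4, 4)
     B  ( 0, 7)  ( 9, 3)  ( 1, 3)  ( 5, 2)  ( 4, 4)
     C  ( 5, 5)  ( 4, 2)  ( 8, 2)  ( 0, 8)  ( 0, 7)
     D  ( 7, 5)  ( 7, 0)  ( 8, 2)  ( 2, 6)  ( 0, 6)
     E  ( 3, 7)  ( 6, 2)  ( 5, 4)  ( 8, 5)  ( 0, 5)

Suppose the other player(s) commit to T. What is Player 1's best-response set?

u_1(A vs T) = 4
u_1(B vs T) = 4
u_1(C vs T) = 0
u_1(D vs T) = 0
u_1(E vs T) = 0
max payoff 4 at {A,B}

BR_1 = {A,B}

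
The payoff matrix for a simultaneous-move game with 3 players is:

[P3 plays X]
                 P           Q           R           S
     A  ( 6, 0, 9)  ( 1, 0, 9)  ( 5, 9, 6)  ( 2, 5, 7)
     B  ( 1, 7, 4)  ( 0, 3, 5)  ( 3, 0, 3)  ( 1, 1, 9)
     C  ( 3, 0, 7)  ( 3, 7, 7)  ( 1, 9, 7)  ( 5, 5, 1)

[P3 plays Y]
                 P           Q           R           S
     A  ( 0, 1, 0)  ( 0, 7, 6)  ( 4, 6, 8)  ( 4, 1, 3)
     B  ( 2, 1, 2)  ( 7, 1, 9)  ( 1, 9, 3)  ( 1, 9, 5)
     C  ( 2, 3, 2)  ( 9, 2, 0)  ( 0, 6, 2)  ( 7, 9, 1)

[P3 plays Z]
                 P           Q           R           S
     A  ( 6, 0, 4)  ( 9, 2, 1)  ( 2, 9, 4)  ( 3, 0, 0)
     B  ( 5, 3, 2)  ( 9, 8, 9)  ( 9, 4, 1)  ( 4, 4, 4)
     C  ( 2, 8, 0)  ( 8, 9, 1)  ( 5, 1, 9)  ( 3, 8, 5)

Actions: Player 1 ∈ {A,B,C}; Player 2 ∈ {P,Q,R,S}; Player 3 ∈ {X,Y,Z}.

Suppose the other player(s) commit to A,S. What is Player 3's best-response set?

u_3(X vs A,S) = 7
u_3(Y vs A,S) = 3
u_3(Z vs A,S) = 0
max payoff 7 at {X}

BR_3 = {X}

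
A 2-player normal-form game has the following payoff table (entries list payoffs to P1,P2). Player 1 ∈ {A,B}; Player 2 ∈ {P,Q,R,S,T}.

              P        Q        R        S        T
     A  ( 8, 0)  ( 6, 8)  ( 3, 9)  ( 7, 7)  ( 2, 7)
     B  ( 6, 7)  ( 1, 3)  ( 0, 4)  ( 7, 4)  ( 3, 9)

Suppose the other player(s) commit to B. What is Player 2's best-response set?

BR_2 = {T}

u_2(P vs B) = 7
u_2(Q vs B) = 3
u_2(R vs B) = 4
u_2(S vs B) = 4
u_2(T vs B) = 9
max payoff 9 at {T}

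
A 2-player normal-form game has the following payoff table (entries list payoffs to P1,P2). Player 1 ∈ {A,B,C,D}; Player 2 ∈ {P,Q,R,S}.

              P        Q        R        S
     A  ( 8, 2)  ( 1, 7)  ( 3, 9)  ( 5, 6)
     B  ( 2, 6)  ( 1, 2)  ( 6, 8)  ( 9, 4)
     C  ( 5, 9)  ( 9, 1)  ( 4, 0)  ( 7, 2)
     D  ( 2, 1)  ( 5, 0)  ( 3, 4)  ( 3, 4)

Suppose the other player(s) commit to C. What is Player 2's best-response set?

argmax u_2 = {P}

u_2(P vs C) = 9
u_2(Q vs C) = 1
u_2(R vs C) = 0
u_2(S vs C) = 2
max payoff 9 at {P}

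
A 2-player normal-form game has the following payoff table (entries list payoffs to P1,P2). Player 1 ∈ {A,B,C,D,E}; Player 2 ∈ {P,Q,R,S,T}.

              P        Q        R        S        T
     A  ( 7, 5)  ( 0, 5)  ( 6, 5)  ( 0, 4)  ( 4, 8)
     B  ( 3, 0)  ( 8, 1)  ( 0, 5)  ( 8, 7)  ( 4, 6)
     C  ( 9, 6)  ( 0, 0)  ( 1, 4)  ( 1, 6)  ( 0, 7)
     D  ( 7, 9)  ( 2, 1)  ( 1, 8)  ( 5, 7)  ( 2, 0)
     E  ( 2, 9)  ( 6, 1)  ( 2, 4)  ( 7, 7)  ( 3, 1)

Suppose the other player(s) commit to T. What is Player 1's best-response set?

u_1(A vs T) = 4
u_1(B vs T) = 4
u_1(C vs T) = 0
u_1(D vs T) = 2
u_1(E vs T) = 3
max payoff 4 at {A,B}

P1 best: {A,B}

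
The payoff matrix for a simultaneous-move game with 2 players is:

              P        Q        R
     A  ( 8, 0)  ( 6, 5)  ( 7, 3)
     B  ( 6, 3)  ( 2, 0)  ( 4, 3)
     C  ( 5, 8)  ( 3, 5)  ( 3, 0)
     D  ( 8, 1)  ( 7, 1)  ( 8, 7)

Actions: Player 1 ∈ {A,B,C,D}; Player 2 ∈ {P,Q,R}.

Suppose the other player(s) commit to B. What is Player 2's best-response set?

argmax u_2 = {P,R}

u_2(P vs B) = 3
u_2(Q vs B) = 0
u_2(R vs B) = 3
max payoff 3 at {P,R}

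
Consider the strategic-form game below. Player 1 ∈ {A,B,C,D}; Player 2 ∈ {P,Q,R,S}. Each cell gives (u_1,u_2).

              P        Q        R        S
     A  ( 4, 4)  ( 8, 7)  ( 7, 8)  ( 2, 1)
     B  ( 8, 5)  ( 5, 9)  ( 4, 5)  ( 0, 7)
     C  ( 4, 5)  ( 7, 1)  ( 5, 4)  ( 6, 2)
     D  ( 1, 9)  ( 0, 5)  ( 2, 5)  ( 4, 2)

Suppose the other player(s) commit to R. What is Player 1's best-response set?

BR_1 = {A}

u_1(A vs R) = 7
u_1(B vs R) = 4
u_1(C vs R) = 5
u_1(D vs R) = 2
max payoff 7 at {A}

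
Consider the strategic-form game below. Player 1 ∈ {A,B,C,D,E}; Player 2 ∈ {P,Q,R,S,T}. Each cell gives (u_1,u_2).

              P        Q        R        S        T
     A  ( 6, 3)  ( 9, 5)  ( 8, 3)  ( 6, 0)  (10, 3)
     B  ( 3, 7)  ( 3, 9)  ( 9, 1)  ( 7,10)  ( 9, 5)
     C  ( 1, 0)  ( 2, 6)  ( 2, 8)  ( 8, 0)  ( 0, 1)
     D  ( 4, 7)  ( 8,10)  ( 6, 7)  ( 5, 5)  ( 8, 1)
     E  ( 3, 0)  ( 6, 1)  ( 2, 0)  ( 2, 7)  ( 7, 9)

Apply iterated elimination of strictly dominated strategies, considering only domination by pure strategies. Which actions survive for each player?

Remaining: P1:{A,B,C} P2:{Q,R,S}

P1 drop D (A beats it: P:6>4 Q:9>8 R:8>6 S:6>5 T:10>8)
P1 drop E (A beats it: P:6>3 Q:9>6 R:8>2 S:6>2 T:10>7)
P2 drop P (Q beats it: A:5>3 B:9>7 C:6>0)
P2 drop T (Q beats it: A:5>3 B:9>5 C:6>1)
P1→{A,B,C} P2→{Q,R,S}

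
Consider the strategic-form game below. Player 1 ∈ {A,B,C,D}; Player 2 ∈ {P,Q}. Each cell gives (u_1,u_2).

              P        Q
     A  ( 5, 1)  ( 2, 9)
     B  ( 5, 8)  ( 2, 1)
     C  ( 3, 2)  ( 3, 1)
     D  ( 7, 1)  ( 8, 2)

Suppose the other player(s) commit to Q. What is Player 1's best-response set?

u_1(A vs Q) = 2
u_1(B vs Q) = 2
u_1(C vs Q) = 3
u_1(D vs Q) = 8
max payoff 8 at {D}

argmax u_1 = {D}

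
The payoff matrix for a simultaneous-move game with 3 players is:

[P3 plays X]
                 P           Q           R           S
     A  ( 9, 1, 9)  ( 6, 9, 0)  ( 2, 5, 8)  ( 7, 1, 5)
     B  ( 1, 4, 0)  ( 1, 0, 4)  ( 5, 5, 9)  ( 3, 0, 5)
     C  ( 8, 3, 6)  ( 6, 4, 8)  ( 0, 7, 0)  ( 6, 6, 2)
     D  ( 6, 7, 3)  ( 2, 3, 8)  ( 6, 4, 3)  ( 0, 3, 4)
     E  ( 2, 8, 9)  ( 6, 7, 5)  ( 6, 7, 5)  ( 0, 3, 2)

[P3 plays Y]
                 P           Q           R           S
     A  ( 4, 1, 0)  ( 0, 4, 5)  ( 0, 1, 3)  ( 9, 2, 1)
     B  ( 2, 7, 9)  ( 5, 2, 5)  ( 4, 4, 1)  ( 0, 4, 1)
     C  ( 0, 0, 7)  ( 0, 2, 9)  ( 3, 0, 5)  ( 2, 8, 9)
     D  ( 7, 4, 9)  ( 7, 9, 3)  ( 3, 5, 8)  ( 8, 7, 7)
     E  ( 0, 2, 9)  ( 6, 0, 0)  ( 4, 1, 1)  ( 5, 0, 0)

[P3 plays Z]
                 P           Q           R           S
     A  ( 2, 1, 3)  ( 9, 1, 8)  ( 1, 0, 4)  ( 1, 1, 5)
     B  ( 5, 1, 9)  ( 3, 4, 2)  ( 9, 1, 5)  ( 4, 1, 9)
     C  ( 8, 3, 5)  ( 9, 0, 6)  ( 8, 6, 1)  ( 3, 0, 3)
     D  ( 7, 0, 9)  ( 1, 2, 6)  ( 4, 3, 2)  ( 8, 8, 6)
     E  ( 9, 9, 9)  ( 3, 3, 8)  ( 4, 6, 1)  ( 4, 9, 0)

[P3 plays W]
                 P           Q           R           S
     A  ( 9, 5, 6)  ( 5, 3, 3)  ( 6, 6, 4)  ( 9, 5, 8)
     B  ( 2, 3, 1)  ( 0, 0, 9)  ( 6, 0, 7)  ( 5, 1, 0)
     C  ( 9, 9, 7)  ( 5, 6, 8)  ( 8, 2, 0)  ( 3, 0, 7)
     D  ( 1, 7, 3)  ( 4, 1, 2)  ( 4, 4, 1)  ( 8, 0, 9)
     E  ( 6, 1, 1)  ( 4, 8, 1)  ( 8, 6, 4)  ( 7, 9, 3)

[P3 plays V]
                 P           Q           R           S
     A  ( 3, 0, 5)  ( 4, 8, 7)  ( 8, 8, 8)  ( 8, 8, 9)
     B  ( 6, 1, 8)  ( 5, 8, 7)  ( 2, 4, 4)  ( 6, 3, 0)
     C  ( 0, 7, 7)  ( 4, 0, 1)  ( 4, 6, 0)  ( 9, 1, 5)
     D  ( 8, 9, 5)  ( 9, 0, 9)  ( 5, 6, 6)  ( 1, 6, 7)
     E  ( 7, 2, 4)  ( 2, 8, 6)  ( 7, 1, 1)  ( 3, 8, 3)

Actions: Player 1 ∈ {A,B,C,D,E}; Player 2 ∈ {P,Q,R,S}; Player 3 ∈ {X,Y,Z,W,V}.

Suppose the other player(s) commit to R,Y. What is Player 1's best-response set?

u_1(A vs R,Y) = 0
u_1(B vs R,Y) = 4
u_1(C vs R,Y) = 3
u_1(D vs R,Y) = 3
u_1(E vs R,Y) = 4
max payoff 4 at {B,E}

BR_1 = {B,E}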